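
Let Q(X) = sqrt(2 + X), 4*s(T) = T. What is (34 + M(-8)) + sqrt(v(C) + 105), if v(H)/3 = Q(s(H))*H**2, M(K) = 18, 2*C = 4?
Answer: 52 + sqrt(105 + 6*sqrt(10)) ≈ 63.134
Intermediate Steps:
C = 2 (C = (1/2)*4 = 2)
s(T) = T/4
v(H) = 3*H**2*sqrt(2 + H/4) (v(H) = 3*(sqrt(2 + H/4)*H**2) = 3*(H**2*sqrt(2 + H/4)) = 3*H**2*sqrt(2 + H/4))
(34 + M(-8)) + sqrt(v(C) + 105) = (34 + 18) + sqrt((3/2)*2**2*sqrt(8 + 2) + 105) = 52 + sqrt((3/2)*4*sqrt(10) + 105) = 52 + sqrt(6*sqrt(10) + 105) = 52 + sqrt(105 + 6*sqrt(10))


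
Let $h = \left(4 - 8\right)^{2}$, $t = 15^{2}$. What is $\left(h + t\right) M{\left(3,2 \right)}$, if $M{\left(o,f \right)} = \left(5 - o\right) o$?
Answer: $1446$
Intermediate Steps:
$t = 225$
$h = 16$ ($h = \left(-4\right)^{2} = 16$)
$M{\left(o,f \right)} = o \left(5 - o\right)$
$\left(h + t\right) M{\left(3,2 \right)} = \left(16 + 225\right) 3 \left(5 - 3\right) = 241 \cdot 3 \left(5 - 3\right) = 241 \cdot 3 \cdot 2 = 241 \cdot 6 = 1446$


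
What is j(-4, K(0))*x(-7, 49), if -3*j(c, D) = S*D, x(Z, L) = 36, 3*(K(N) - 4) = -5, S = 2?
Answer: -56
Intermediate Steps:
K(N) = 7/3 (K(N) = 4 + (1/3)*(-5) = 4 - 5/3 = 7/3)
j(c, D) = -2*D/3
j(-4, K(0))*x(-7, 49) = -2/3*7/3*36 = -14/9*36 = -56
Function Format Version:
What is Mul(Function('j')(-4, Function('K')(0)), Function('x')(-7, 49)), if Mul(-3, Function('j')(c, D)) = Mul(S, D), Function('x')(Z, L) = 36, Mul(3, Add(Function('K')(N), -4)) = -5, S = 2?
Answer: -56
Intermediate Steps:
Function('K')(N) = Rational(7, 3) (Function('K')(N) = Add(4, Mul(Rational(1, 3), -5)) = Add(4, Rational(-5, 3)) = Rational(7, 3))
Function('j')(c, D) = Mul(Rational(-2, 3), D) (Function('j')(c, D) = Mul(Rational(-1, 3), Mul(2, D)) = Mul(Rational(-2, 3), D))
Mul(Function('j')(-4, Function('K')(0)), Function('x')(-7, 49)) = Mul(Mul(Rational(-2, 3), Rational(7, 3)), 36) = Mul(Rational(-14, 9), 36) = -56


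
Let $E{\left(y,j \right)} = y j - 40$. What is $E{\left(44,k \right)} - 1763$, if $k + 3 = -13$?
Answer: $-2507$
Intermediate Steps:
$k = -16$ ($k = -3 - 13 = -16$)
$E{\left(y,j \right)} = -40 + j y$ ($E{\left(y,j \right)} = j y - 40 = -40 + j y$)
$E{\left(44,k \right)} - 1763 = \left(-40 - 704\right) - 1763 = -744 - 1763 = -2507$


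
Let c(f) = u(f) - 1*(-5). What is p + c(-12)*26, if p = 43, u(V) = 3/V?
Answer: 333/2 ≈ 166.50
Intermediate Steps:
c(f) = 5 + 3/f (c(f) = 3/f - 1*(-5) = 3/f + 5 = 5 + 3/f)
p + c(-12)*26 = 43 + (5 + 3/(-12))*26 = 43 + (5 + 3*(-1/12))*26 = 43 + (5 - ¼)*26 = 43 + (19/4)*26 = 43 + 247/2 = 333/2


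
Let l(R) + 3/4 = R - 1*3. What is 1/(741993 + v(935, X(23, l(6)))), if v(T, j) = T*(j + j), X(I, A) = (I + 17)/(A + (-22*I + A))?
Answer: 59/43768787 ≈ 1.3480e-6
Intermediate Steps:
l(R) = -15/4 + R (l(R) = -3/4 + (R - 1*3) = -3/4 + (R - 3) = -3/4 + (-3 + R) = -15/4 + R)
X(I, A) = (17 + I)/(-22*I + 2*A) (X(I, A) = (17 + I)/(A + (A - 22*I)) = (17 + I)/(-22*I + 2*A))
v(T, j) = 2*T*j (v(T, j) = T*(2*j) = 2*T*j)
1/(741993 + v(935, X(23, l(6)))) = 1/(741993 + 2*935*((17 + 23)/(2*((-15/4 + 6) - 11*23)))) = 1/(741993 + 2*935*((1/2)*40/(9/4 - 253))) = 1/(741993 + 2*935*((1/2)*40/(-1003/4))) = 1/(741993 + 2*935*((1/2)*(-4/1003)*40)) = 1/(741993 + 2*935*(-80/1003)) = 1/(741993 - 8800/59) = 1/(43768787/59) = 59/43768787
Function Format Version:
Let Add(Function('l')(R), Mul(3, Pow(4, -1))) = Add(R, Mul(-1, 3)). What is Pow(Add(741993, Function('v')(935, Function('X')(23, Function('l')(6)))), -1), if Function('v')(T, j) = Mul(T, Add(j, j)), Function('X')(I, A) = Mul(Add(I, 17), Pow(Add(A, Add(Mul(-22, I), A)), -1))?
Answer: Rational(59, 43768787) ≈ 1.3480e-6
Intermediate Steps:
Function('l')(R) = Add(Rational(-15, 4), R) (Function('l')(R) = Add(Rational(-3, 4), Add(R, Mul(-1, 3))) = Add(Rational(-3, 4), Add(R, -3)) = Add(Rational(-3, 4), Add(-3, R)) = Add(Rational(-15, 4), R))
Function('X')(I, A) = Mul(Pow(Add(Mul(-22, I), Mul(2, A)), -1), Add(17, I)) (Function('X')(I, A) = Mul(Add(17, I), Pow(Add(A, Add(A, Mul(-22, I))), -1)) = Mul(Add(17, I), Pow(Add(Mul(-22, I), Mul(2, A)), -1)) = Mul(Pow(Add(Mul(-22, I), Mul(2, A)), -1), Add(17, I)))
Function('v')(T, j) = Mul(2, T, j) (Function('v')(T, j) = Mul(T, Mul(2, j)) = Mul(2, T, j))
Pow(Add(741993, Function('v')(935, Function('X')(23, Function('l')(6)))), -1) = Pow(Add(741993, Mul(2, 935, Mul(Rational(1, 2), Pow(Add(Add(Rational(-15, 4), 6), Mul(-11, 23)), -1), Add(17, 23)))), -1) = Pow(Add(741993, Mul(2, 935, Mul(Rational(1, 2), Pow(Add(Rational(9, 4), -253), -1), 40))), -1) = Pow(Add(741993, Mul(2, 935, Mul(Rational(1, 2), Pow(Rational(-1003, 4), -1), 40))), -1) = Pow(Add(741993, Mul(2, 935, Mul(Rational(1, 2), Rational(-4, 1003), 40))), -1) = Pow(Add(741993, Mul(2, 935, Rational(-80, 1003))), -1) = Pow(Add(741993, Rational(-8800, 59)), -1) = Pow(Rational(43768787, 59), -1) = Rational(59, 43768787)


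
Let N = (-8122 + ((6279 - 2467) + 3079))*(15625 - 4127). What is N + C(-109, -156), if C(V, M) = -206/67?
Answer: -948320752/67 ≈ -1.4154e+7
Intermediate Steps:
C(V, M) = -206/67 (C(V, M) = -206*1/67 = -206/67)
N = -14154038 (N = (-8122 + (3812 + 3079))*11498 = (-8122 + 6891)*11498 = -1231*11498 = -14154038)
N + C(-109, -156) = -14154038 - 206/67 = -948320752/67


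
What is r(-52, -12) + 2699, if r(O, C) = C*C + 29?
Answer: 2872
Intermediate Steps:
r(O, C) = 29 + C**2 (r(O, C) = C**2 + 29 = 29 + C**2)
r(-52, -12) + 2699 = (29 + (-12)**2) + 2699 = (29 + 144) + 2699 = 173 + 2699 = 2872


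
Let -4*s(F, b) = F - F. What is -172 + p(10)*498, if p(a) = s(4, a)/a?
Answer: -172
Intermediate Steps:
s(F, b) = 0 (s(F, b) = -(F - F)/4 = -¼*0 = 0)
p(a) = 0 (p(a) = 0/a = 0)
-172 + p(10)*498 = -172 + 0*498 = -172 + 0 = -172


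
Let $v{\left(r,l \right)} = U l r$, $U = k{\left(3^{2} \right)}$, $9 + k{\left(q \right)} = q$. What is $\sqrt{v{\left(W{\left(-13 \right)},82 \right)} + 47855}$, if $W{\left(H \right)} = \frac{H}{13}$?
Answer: $\sqrt{47855} \approx 218.76$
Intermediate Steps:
$k{\left(q \right)} = -9 + q$
$U = 0$ ($U = -9 + 3^{2} = -9 + 9 = 0$)
$W{\left(H \right)} = \frac{H}{13}$ ($W{\left(H \right)} = H \frac{1}{13} = \frac{H}{13}$)
$v{\left(r,l \right)} = 0$ ($v{\left(r,l \right)} = 0 l r = 0$)
$\sqrt{v{\left(W{\left(-13 \right)},82 \right)} + 47855} = \sqrt{0 + 47855} = \sqrt{47855}$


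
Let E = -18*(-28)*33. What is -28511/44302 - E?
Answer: -736859375/44302 ≈ -16633.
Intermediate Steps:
E = 16632 (E = 504*33 = 16632)
-28511/44302 - E = -28511/44302 - 1*16632 = -28511*1/44302 - 16632 = -28511/44302 - 16632 = -736859375/44302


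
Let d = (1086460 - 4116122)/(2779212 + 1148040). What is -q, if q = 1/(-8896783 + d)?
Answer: 1963626/17469955929989 ≈ 1.1240e-7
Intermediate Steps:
d = -1514831/1963626 (d = -3029662/3927252 = -3029662*1/3927252 = -1514831/1963626 ≈ -0.77145)
q = -1963626/17469955929989 (q = 1/(-8896783 - 1514831/1963626) = 1/(-17469955929989/1963626) = -1963626/17469955929989 ≈ -1.1240e-7)
-q = -1*(-1963626/17469955929989) = 1963626/17469955929989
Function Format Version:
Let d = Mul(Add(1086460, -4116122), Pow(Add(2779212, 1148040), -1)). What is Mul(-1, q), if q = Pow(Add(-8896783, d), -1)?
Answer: Rational(1963626, 17469955929989) ≈ 1.1240e-7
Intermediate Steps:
d = Rational(-1514831, 1963626) (d = Mul(-3029662, Pow(3927252, -1)) = Mul(-3029662, Rational(1, 3927252)) = Rational(-1514831, 1963626) ≈ -0.77145)
q = Rational(-1963626, 17469955929989) (q = Pow(Add(-8896783, Rational(-1514831, 1963626)), -1) = Pow(Rational(-17469955929989, 1963626), -1) = Rational(-1963626, 17469955929989) ≈ -1.1240e-7)
Mul(-1, q) = Mul(-1, Rational(-1963626, 17469955929989)) = Rational(1963626, 17469955929989)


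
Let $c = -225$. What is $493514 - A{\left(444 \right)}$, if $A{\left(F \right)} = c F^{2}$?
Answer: $44849114$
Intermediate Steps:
$A{\left(F \right)} = - 225 F^{2}$
$493514 - A{\left(444 \right)} = 493514 - - 225 \cdot 444^{2} = 493514 - \left(-225\right) 197136 = 493514 - -44355600 = 493514 + 44355600 = 44849114$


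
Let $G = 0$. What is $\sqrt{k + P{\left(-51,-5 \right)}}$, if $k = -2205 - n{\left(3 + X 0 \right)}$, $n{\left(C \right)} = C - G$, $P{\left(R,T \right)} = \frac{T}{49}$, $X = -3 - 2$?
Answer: $\frac{i \sqrt{108197}}{7} \approx 46.99 i$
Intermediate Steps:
$X = -5$ ($X = -3 - 2 = -5$)
$P{\left(R,T \right)} = \frac{T}{49}$ ($P{\left(R,T \right)} = T \frac{1}{49} = \frac{T}{49}$)
$n{\left(C \right)} = C$ ($n{\left(C \right)} = C - 0 = C + 0 = C$)
$k = -2208$ ($k = -2205 - \left(3 - 0\right) = -2205 - \left(3 + 0\right) = -2205 - 3 = -2208$)
$\sqrt{k + P{\left(-51,-5 \right)}} = \sqrt{-2208 + \frac{1}{49} \left(-5\right)} = \sqrt{-2208 - \frac{5}{49}} = \sqrt{- \frac{108197}{49}} = \frac{i \sqrt{108197}}{7}$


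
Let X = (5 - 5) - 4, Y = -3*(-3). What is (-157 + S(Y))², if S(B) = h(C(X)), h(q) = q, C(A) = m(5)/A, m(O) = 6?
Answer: 100489/4 ≈ 25122.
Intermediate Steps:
Y = 9
X = -4 (X = 0 - 4 = -4)
C(A) = 6/A
S(B) = -3/2 (S(B) = 6/(-4) = 6*(-¼) = -3/2)
(-157 + S(Y))² = (-157 - 3/2)² = (-317/2)² = 100489/4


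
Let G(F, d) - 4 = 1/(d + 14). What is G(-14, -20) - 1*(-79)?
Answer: 497/6 ≈ 82.833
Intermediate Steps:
G(F, d) = 4 + 1/(14 + d) (G(F, d) = 4 + 1/(d + 14) = 4 + 1/(14 + d))
G(-14, -20) - 1*(-79) = (57 + 4*(-20))/(14 - 20) - 1*(-79) = (57 - 80)/(-6) + 79 = -1/6*(-23) + 79 = 23/6 + 79 = 497/6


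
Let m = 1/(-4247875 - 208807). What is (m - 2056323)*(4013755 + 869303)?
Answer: -22375093922204018823/2228341 ≈ -1.0041e+13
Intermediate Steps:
m = -1/4456682 (m = 1/(-4456682) = -1/4456682 ≈ -2.2438e-7)
(m - 2056323)*(4013755 + 869303) = (-1/4456682 - 2056323)*(4013755 + 869303) = -9164377700287/4456682*4883058 = -22375093922204018823/2228341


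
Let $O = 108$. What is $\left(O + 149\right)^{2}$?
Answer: $66049$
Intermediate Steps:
$\left(O + 149\right)^{2} = \left(108 + 149\right)^{2} = 257^{2} = 66049$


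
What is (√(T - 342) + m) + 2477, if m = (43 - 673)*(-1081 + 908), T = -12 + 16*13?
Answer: 111467 + I*√146 ≈ 1.1147e+5 + 12.083*I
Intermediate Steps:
T = 196 (T = -12 + 208 = 196)
m = 108990 (m = -630*(-173) = 108990)
(√(T - 342) + m) + 2477 = (√(196 - 342) + 108990) + 2477 = (√(-146) + 108990) + 2477 = (I*√146 + 108990) + 2477 = (108990 + I*√146) + 2477 = 111467 + I*√146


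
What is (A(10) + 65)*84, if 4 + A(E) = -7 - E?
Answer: 3696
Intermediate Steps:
A(E) = -11 - E (A(E) = -4 + (-7 - E) = -11 - E)
(A(10) + 65)*84 = ((-11 - 1*10) + 65)*84 = ((-11 - 10) + 65)*84 = (-21 + 65)*84 = 44*84 = 3696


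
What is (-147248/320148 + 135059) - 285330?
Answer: -12027276839/80037 ≈ -1.5027e+5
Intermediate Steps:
(-147248/320148 + 135059) - 285330 = (-147248*1/320148 + 135059) - 285330 = (-36812/80037 + 135059) - 285330 = 10809680371/80037 - 285330 = -12027276839/80037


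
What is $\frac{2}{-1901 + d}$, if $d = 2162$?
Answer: $\frac{2}{261} \approx 0.0076628$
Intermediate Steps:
$\frac{2}{-1901 + d} = \frac{2}{-1901 + 2162} = \frac{2}{261}$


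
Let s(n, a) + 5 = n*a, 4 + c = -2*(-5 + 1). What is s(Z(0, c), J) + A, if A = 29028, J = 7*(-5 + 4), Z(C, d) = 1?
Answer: 29016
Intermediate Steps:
c = 4 (c = -4 - 2*(-5 + 1) = -4 - 2*(-4) = -4 + 8 = 4)
J = -7 (J = 7*(-1) = -7)
s(n, a) = -5 + a*n (s(n, a) = -5 + n*a = -5 + a*n)
s(Z(0, c), J) + A = (-5 - 7*1) + 29028 = (-5 - 7) + 29028 = -12 + 29028 = 29016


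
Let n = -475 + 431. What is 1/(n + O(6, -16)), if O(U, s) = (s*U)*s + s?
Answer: 1/1476 ≈ 0.00067751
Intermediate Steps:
O(U, s) = s + U*s² (O(U, s) = (U*s)*s + s = U*s² + s = s + U*s²)
n = -44
1/(n + O(6, -16)) = 1/(-44 - 16*(1 + 6*(-16))) = 1/(-44 - 16*(1 - 96)) = 1/(-44 - 16*(-95)) = 1/(-44 + 1520) = 1/1476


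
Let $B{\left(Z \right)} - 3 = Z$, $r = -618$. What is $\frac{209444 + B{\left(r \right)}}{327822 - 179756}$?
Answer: $\frac{208829}{148066} \approx 1.4104$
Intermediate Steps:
$B{\left(Z \right)} = 3 + Z$
$\frac{209444 + B{\left(r \right)}}{327822 - 179756} = \frac{209444 + \left(3 - 618\right)}{327822 - 179756} = \frac{209444 - 615}{148066} = 208829 \cdot \frac{1}{148066} = \frac{208829}{148066}$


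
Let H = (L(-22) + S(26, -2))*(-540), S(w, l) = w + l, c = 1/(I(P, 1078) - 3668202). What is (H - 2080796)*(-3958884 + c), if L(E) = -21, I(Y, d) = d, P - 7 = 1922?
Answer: 7557982337392728668/916781 ≈ 8.2440e+12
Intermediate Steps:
P = 1929 (P = 7 + 1922 = 1929)
c = -1/3667124 (c = 1/(1078 - 3668202) = 1/(-3667124) = -1/3667124 ≈ -2.7269e-7)
S(w, l) = l + w
H = -1620 (H = (-21 + (-2 + 26))*(-540) = (-21 + 24)*(-540) = 3*(-540) = -1620)
(H - 2080796)*(-3958884 + c) = (-1620 - 2080796)*(-3958884 - 1/3667124) = -2082416*(-14517718529617/3667124) = 7557982337392728668/916781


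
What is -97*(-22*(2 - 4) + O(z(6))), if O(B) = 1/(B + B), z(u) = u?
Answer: -51313/12 ≈ -4276.1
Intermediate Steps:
O(B) = 1/(2*B)
-97*(-22*(2 - 4) + O(z(6))) = -97*(-22*(2 - 4) + (½)/6) = -97*(-22*(-2) + (½)*(⅙)) = -97*(44 + 1/12) = -97*529/12 = -51313/12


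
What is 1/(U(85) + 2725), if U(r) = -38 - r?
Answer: 1/2602 ≈ 0.00038432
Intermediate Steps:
1/(U(85) + 2725) = 1/((-38 - 1*85) + 2725) = 1/((-38 - 85) + 2725) = 1/(-123 + 2725) = 1/2602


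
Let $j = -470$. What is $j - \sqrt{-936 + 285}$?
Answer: $-470 - i \sqrt{651} \approx -470.0 - 25.515 i$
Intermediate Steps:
$j - \sqrt{-936 + 285} = -470 - \sqrt{-936 + 285} = -470 - \sqrt{-651} = -470 - i \sqrt{651}$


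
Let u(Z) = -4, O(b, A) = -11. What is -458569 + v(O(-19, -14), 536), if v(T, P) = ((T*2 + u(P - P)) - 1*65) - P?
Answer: -459196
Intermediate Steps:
v(T, P) = -69 - P + 2*T (v(T, P) = ((T*2 - 4) - 1*65) - P = ((2*T - 4) - 65) - P = ((-4 + 2*T) - 65) - P = (-69 + 2*T) - P = -69 - P + 2*T)
-458569 + v(O(-19, -14), 536) = -458569 + (-69 - 1*536 + 2*(-11)) = -458569 + (-69 - 536 - 22) = -458569 - 627 = -459196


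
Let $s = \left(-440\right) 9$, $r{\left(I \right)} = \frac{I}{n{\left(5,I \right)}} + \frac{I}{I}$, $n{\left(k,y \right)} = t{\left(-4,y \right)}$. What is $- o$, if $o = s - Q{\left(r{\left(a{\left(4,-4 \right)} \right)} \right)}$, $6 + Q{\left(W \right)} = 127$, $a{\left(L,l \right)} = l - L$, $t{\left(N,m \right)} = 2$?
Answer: $4081$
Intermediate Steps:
$n{\left(k,y \right)} = 2$
$r{\left(I \right)} = 1 + \frac{I}{2}$ ($r{\left(I \right)} = \frac{I}{2} + \frac{I}{I} = I \frac{1}{2} + 1 = \frac{I}{2} + 1 = 1 + \frac{I}{2}$)
$Q{\left(W \right)} = 121$ ($Q{\left(W \right)} = -6 + 127 = 121$)
$s = -3960$
$o = -4081$ ($o = -3960 - 121 = -4081$)
$- o = \left(-1\right) \left(-4081\right) = 4081$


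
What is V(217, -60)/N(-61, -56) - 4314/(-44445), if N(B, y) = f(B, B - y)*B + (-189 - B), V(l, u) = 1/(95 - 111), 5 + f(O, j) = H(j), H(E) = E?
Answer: 11075041/114253280 ≈ 0.096934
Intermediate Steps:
f(O, j) = -5 + j
V(l, u) = -1/16 (V(l, u) = 1/(-16) = -1/16)
N(B, y) = -189 - B + B*(-5 + B - y) (N(B, y) = (-5 + (B - y))*B + (-189 - B) = (-5 + B - y)*B + (-189 - B) = B*(-5 + B - y) + (-189 - B) = -189 - B + B*(-5 + B - y))
V(217, -60)/N(-61, -56) - 4314/(-44445) = -1/(16*(-189 - 1*(-61) - 1*(-61)*(5 - 56 - 1*(-61)))) - 4314/(-44445) = -1/(16*(-189 + 61 - 1*(-61)*(5 - 56 + 61))) - 4314*(-1/44445) = -1/(16*(-189 + 61 - 1*(-61)*10)) + 1438/14815 = -1/(16*(-189 + 61 + 610)) + 1438/14815 = -1/16/482 + 1438/14815 = -1/16*1/482 + 1438/14815 = -1/7712 + 1438/14815 = 11075041/114253280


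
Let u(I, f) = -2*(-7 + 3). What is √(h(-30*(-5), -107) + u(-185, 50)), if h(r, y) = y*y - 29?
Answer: 2*√2857 ≈ 106.90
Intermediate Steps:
h(r, y) = -29 + y² (h(r, y) = y² - 29 = -29 + y²)
u(I, f) = 8 (u(I, f) = -2*(-4) = 8)
√(h(-30*(-5), -107) + u(-185, 50)) = √((-29 + (-107)²) + 8) = √((-29 + 11449) + 8) = √(11420 + 8) = √11428 = 2*√2857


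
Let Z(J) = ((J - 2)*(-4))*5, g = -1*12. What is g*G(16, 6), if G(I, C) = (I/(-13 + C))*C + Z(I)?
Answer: 24672/7 ≈ 3524.6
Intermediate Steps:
g = -12
Z(J) = 40 - 20*J (Z(J) = ((-2 + J)*(-4))*5 = (8 - 4*J)*5 = 40 - 20*J)
G(I, C) = 40 - 20*I + C*I/(-13 + C) (G(I, C) = (I/(-13 + C))*C + (40 - 20*I) = C*I/(-13 + C) + (40 - 20*I) = 40 - 20*I + C*I/(-13 + C))
g*G(16, 6) = -12*(-520 + 40*6 + 260*16 - 19*6*16)/(-13 + 6) = -12*(-520 + 240 + 4160 - 1824)/(-7) = -(-12)*2056/7 = -12*(-2056/7) = 24672/7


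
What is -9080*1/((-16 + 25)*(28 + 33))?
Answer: -9080/549 ≈ -16.539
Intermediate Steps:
-9080*1/((-16 + 25)*(28 + 33)) = -9080/(61*9) = -9080/549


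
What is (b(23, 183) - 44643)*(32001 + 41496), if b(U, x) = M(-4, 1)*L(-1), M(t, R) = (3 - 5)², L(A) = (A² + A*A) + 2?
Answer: -3279950619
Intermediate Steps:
L(A) = 2 + 2*A² (L(A) = (A² + A²) + 2 = 2*A² + 2 = 2 + 2*A²)
M(t, R) = 4 (M(t, R) = (-2)² = 4)
b(U, x) = 16 (b(U, x) = 4*(2 + 2*(-1)²) = 4*(2 + 2*1) = 4*(2 + 2) = 4*4 = 16)
(b(23, 183) - 44643)*(32001 + 41496) = (16 - 44643)*(32001 + 41496) = -44627*73497 = -3279950619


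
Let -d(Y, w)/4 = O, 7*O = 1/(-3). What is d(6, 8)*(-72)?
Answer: -96/7 ≈ -13.714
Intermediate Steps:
O = -1/21 (O = (1/(-3))/7 = (1*(-1/3))/7 = (1/7)*(-1/3) = -1/21 ≈ -0.047619)
d(Y, w) = 4/21 (d(Y, w) = -4*(-1/21) = 4/21)
d(6, 8)*(-72) = (4/21)*(-72) = -96/7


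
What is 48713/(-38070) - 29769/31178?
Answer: -663019936/296736615 ≈ -2.2344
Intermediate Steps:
48713/(-38070) - 29769/31178 = 48713*(-1/38070) - 29769*1/31178 = -48713/38070 - 29769/31178 = -663019936/296736615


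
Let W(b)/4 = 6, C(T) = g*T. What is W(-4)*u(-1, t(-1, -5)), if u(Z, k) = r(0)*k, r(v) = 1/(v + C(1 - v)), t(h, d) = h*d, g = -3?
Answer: -40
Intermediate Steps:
C(T) = -3*T
W(b) = 24 (W(b) = 4*6 = 24)
t(h, d) = d*h
r(v) = 1/(-3 + 4*v) (r(v) = 1/(v - 3*(1 - v)) = 1/(v + (-3 + 3*v)) = 1/(-3 + 4*v))
u(Z, k) = -k/3 (u(Z, k) = k/(-3 + 4*0) = k/(-3 + 0) = k/(-3) = -k/3)
W(-4)*u(-1, t(-1, -5)) = 24*(-(-5)*(-1)/3) = 24*(-1/3*5) = 24*(-5/3) = -40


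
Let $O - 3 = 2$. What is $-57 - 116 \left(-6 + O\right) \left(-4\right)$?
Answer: $-521$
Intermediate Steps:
$O = 5$ ($O = 3 + 2 = 5$)
$-57 - 116 \left(-6 + O\right) \left(-4\right) = -57 - 116 \left(-6 + 5\right) \left(-4\right) = -57 - 116 \left(\left(-1\right) \left(-4\right)\right) = -57 - 464 = -521$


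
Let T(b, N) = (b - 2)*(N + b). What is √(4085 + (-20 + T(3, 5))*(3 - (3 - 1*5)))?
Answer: 5*√161 ≈ 63.443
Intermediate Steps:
T(b, N) = (-2 + b)*(N + b)
√(4085 + (-20 + T(3, 5))*(3 - (3 - 1*5))) = √(4085 + (-20 + (3² - 2*5 - 2*3 + 5*3))*(3 - (3 - 1*5))) = √(4085 + (-20 + (9 - 10 - 6 + 15))*(3 - (3 - 5))) = √(4085 + (-20 + 8)*(3 - 1*(-2))) = √(4085 - 12*(3 + 2)) = √(4085 - 12*5) = √(4085 - 60) = √4025 = 5*√161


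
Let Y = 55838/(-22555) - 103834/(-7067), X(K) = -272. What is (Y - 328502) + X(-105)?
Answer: -52403373958466/159396185 ≈ -3.2876e+5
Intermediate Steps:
Y = 1947368724/159396185 (Y = 55838*(-1/22555) - 103834*(-1/7067) = -55838/22555 + 103834/7067 = 1947368724/159396185 ≈ 12.217)
(Y - 328502) + X(-105) = (1947368724/159396185 - 328502) - 272 = -52360018196146/159396185 - 272 = -52403373958466/159396185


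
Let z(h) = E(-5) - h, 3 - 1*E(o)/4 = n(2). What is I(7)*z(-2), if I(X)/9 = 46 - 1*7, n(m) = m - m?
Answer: 4914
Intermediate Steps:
n(m) = 0
E(o) = 12 (E(o) = 12 - 4*0 = 12 + 0 = 12)
z(h) = 12 - h
I(X) = 351 (I(X) = 9*(46 - 1*7) = 9*(46 - 7) = 9*39 = 351)
I(7)*z(-2) = 351*(12 - 1*(-2)) = 351*(12 + 2) = 351*14 = 4914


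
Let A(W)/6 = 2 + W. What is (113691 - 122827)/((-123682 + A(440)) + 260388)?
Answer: -4568/69679 ≈ -0.065558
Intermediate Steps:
A(W) = 12 + 6*W (A(W) = 6*(2 + W) = 12 + 6*W)
(113691 - 122827)/((-123682 + A(440)) + 260388) = (113691 - 122827)/((-123682 + (12 + 6*440)) + 260388) = -9136/((-123682 + (12 + 2640)) + 260388) = -9136/((-123682 + 2652) + 260388) = -9136/(-121030 + 260388) = -9136/139358 = -9136*1/139358 = -4568/69679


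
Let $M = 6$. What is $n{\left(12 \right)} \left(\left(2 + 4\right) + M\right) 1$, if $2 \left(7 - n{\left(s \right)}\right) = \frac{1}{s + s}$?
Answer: $\frac{335}{4} \approx 83.75$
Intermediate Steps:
$n{\left(s \right)} = 7 - \frac{1}{4 s}$ ($n{\left(s \right)} = 7 - \frac{1}{2 \left(s + s\right)} = 7 - \frac{1}{2 \cdot 2 s} = 7 - \frac{\frac{1}{2} \frac{1}{s}}{2} = 7 - \frac{1}{4 s}$)
$n{\left(12 \right)} \left(\left(2 + 4\right) + M\right) 1 = \left(7 - \frac{1}{4 \cdot 12}\right) \left(\left(2 + 4\right) + 6\right) 1 = \left(7 - \frac{1}{48}\right) \left(6 + 6\right) 1 = \left(7 - \frac{1}{48}\right) 12 \cdot 1 = \frac{335}{48} \cdot 12 = \frac{335}{4}$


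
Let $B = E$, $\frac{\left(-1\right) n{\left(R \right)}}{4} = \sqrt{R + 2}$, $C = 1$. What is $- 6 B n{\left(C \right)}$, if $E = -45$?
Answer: $- 1080 \sqrt{3} \approx -1870.6$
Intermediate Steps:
$n{\left(R \right)} = - 4 \sqrt{2 + R}$ ($n{\left(R \right)} = - 4 \sqrt{R + 2} = - 4 \sqrt{2 + R}$)
$B = -45$
$- 6 B n{\left(C \right)} = \left(-6\right) \left(-45\right) \left(- 4 \sqrt{2 + 1}\right) = 270 \left(- 4 \sqrt{3}\right) = - 1080 \sqrt{3}$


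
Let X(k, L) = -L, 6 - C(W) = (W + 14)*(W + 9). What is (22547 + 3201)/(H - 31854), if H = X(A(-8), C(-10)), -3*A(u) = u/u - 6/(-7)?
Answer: -6437/7966 ≈ -0.80806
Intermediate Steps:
A(u) = -13/21 (A(u) = -(u/u - 6/(-7))/3 = -(1 - 6*(-⅐))/3 = -(1 + 6/7)/3 = -⅓*13/7 = -13/21)
C(W) = 6 - (9 + W)*(14 + W) (C(W) = 6 - (W + 14)*(W + 9) = 6 - (14 + W)*(9 + W) = 6 - (9 + W)*(14 + W))
H = -10 (H = -(-120 - 1*(-10)² - 23*(-10)) = -(-120 - 1*100 + 230) = -(-120 - 100 + 230) = -1*10 = -10)
(22547 + 3201)/(H - 31854) = (22547 + 3201)/(-10 - 31854) = 25748/(-31864) = 25748*(-1/31864) = -6437/7966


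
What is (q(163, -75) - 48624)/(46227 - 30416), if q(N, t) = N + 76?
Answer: -48385/15811 ≈ -3.0602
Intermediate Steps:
q(N, t) = 76 + N
(q(163, -75) - 48624)/(46227 - 30416) = ((76 + 163) - 48624)/(46227 - 30416) = (239 - 48624)/15811 = -48385*1/15811 = -48385/15811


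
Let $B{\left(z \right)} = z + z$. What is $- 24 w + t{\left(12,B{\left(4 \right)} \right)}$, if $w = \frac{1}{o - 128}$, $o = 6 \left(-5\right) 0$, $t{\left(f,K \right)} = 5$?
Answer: $\frac{83}{16} \approx 5.1875$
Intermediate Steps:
$B{\left(z \right)} = 2 z$
$o = 0$ ($o = \left(-30\right) 0 = 0$)
$w = - \frac{1}{128}$ ($w = \frac{1}{0 - 128} = \frac{1}{-128} = - \frac{1}{128} \approx -0.0078125$)
$- 24 w + t{\left(12,B{\left(4 \right)} \right)} = \left(-24\right) \left(- \frac{1}{128}\right) + 5 = \frac{3}{16} + 5 = \frac{83}{16}$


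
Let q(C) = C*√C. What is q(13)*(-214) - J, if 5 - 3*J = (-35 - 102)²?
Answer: 18764/3 - 2782*√13 ≈ -3776.0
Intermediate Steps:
q(C) = C^(3/2)
J = -18764/3 (J = 5/3 - (-35 - 102)²/3 = 5/3 - ⅓*(-137)² = 5/3 - ⅓*18769 = 5/3 - 18769/3 = -18764/3 ≈ -6254.7)
q(13)*(-214) - J = 13^(3/2)*(-214) - 1*(-18764/3) = (13*√13)*(-214) + 18764/3 = -2782*√13 + 18764/3 = 18764/3 - 2782*√13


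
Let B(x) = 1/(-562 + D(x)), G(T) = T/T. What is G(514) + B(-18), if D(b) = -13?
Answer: 574/575 ≈ 0.99826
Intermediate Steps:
G(T) = 1
B(x) = -1/575 (B(x) = 1/(-562 - 13) = 1/(-575) = -1/575)
G(514) + B(-18) = 1 - 1/575 = 574/575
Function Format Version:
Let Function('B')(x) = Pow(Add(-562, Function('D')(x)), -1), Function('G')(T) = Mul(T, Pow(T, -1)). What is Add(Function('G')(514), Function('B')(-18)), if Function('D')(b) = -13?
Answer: Rational(574, 575) ≈ 0.99826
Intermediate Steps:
Function('G')(T) = 1
Function('B')(x) = Rational(-1, 575) (Function('B')(x) = Pow(Add(-562, -13), -1) = Pow(-575, -1) = Rational(-1, 575))
Add(Function('G')(514), Function('B')(-18)) = Add(1, Rational(-1, 575)) = Rational(574, 575)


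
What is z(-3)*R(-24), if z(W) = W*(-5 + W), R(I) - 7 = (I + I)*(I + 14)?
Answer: 11688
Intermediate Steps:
R(I) = 7 + 2*I*(14 + I) (R(I) = 7 + (I + I)*(I + 14) = 7 + (2*I)*(14 + I) = 7 + 2*I*(14 + I))
z(-3)*R(-24) = (-3*(-5 - 3))*(7 + 2*(-24)**2 + 28*(-24)) = (-3*(-8))*(7 + 2*576 - 672) = 24*(7 + 1152 - 672) = 24*487 = 11688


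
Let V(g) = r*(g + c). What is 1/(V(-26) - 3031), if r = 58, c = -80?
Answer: -1/9179 ≈ -0.00010894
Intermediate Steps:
V(g) = -4640 + 58*g (V(g) = 58*(g - 80) = 58*(-80 + g) = -4640 + 58*g)
1/(V(-26) - 3031) = 1/((-4640 + 58*(-26)) - 3031) = 1/((-4640 - 1508) - 3031) = 1/(-6148 - 3031) = 1/(-9179) = -1/9179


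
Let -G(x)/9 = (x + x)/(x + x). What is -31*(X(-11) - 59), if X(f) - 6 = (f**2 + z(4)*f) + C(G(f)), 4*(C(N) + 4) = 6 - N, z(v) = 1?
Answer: -7037/4 ≈ -1759.3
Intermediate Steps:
G(x) = -9 (G(x) = -9*(x + x)/(x + x) = -9*2*x/(2*x) = -9*2*x*1/(2*x) = -9*1 = -9)
C(N) = -5/2 - N/4 (C(N) = -4 + (6 - N)/4 = -4 + (3/2 - N/4) = -5/2 - N/4)
X(f) = 23/4 + f + f**2 (X(f) = 6 + ((f**2 + 1*f) + (-5/2 - 1/4*(-9))) = 6 + ((f**2 + f) + (-5/2 + 9/4)) = 6 + ((f + f**2) - 1/4) = 6 + (-1/4 + f + f**2) = 23/4 + f + f**2)
-31*(X(-11) - 59) = -31*((23/4 - 11 + (-11)**2) - 59) = -31*((23/4 - 11 + 121) - 59) = -31*(463/4 - 59) = -31*227/4 = -7037/4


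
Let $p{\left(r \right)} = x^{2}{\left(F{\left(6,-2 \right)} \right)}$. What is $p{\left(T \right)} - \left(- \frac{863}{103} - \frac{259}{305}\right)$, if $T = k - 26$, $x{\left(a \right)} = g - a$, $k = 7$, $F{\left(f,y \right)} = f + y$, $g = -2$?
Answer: $\frac{1420832}{31415} \approx 45.228$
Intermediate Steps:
$x{\left(a \right)} = -2 - a$
$T = -19$ ($T = 7 - 26 = -19$)
$p{\left(r \right)} = 36$ ($p{\left(r \right)} = \left(-2 - \left(6 - 2\right)\right)^{2} = \left(-2 - 4\right)^{2} = \left(-6\right)^{2} = 36$)
$p{\left(T \right)} - \left(- \frac{863}{103} - \frac{259}{305}\right) = 36 - \left(- \frac{863}{103} - \frac{259}{305}\right) = 36 - - \frac{289892}{31415} = 36 + \left(\frac{259}{305} + \frac{863}{103}\right) = 36 + \frac{289892}{31415} = \frac{1420832}{31415}$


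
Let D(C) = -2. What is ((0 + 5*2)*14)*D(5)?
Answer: -280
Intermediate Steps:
((0 + 5*2)*14)*D(5) = ((0 + 5*2)*14)*(-2) = ((0 + 10)*14)*(-2) = (10*14)*(-2) = 140*(-2) = -280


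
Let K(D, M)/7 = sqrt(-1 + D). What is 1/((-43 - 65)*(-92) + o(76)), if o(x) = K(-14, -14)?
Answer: 3312/32908277 - 7*I*sqrt(15)/98724831 ≈ 0.00010064 - 2.7461e-7*I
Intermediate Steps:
K(D, M) = 7*sqrt(-1 + D)
o(x) = 7*I*sqrt(15) (o(x) = 7*sqrt(-1 - 14) = 7*sqrt(-15) = 7*(I*sqrt(15)) = 7*I*sqrt(15))
1/((-43 - 65)*(-92) + o(76)) = 1/((-43 - 65)*(-92) + 7*I*sqrt(15)) = 1/(-108*(-92) + 7*I*sqrt(15)) = 1/(9936 + 7*I*sqrt(15))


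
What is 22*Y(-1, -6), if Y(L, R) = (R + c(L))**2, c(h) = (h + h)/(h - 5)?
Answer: 6358/9 ≈ 706.44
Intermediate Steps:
c(h) = 2*h/(-5 + h) (c(h) = (2*h)/(-5 + h) = 2*h/(-5 + h))
Y(L, R) = (R + 2*L/(-5 + L))**2
22*Y(-1, -6) = 22*((2*(-1) - 6*(-5 - 1))**2/(-5 - 1)**2) = 22*((-2 - 6*(-6))**2/(-6)**2) = 22*((-2 + 36)**2/36) = 22*((1/36)*34**2) = 22*((1/36)*1156) = 22*(289/9) = 6358/9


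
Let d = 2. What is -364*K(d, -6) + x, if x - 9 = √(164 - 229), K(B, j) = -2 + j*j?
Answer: -12367 + I*√65 ≈ -12367.0 + 8.0623*I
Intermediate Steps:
K(B, j) = -2 + j²
x = 9 + I*√65 (x = 9 + √(164 - 229) = 9 + √(-65) = 9 + I*√65 ≈ 9.0 + 8.0623*I)
-364*K(d, -6) + x = -364*(-2 + (-6)²) + (9 + I*√65) = -364*(-2 + 36) + (9 + I*√65) = -364*34 + (9 + I*√65) = -12376 + (9 + I*√65) = -12367 + I*√65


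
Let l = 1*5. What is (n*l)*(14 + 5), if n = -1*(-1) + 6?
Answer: 665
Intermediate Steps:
l = 5
n = 7 (n = 1 + 6 = 7)
(n*l)*(14 + 5) = (7*5)*(14 + 5) = 35*19 = 665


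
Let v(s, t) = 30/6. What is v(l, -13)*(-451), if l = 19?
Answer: -2255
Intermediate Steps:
v(s, t) = 5 (v(s, t) = 30*(1/6) = 5)
v(l, -13)*(-451) = 5*(-451) = -2255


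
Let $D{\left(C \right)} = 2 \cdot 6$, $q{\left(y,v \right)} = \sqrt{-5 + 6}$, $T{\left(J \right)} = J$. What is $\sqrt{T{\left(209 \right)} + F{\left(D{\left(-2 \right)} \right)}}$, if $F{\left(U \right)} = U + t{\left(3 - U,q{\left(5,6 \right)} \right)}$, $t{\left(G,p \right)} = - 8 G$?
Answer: $\sqrt{293} \approx 17.117$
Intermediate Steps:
$q{\left(y,v \right)} = 1$ ($q{\left(y,v \right)} = \sqrt{1} = 1$)
$D{\left(C \right)} = 12$
$F{\left(U \right)} = -24 + 9 U$ ($F{\left(U \right)} = U - 8 \left(3 - U\right) = U + \left(-24 + 8 U\right) = -24 + 9 U$)
$\sqrt{T{\left(209 \right)} + F{\left(D{\left(-2 \right)} \right)}} = \sqrt{209 + \left(-24 + 9 \cdot 12\right)} = \sqrt{209 + \left(-24 + 108\right)} = \sqrt{209 + 84} = \sqrt{293}$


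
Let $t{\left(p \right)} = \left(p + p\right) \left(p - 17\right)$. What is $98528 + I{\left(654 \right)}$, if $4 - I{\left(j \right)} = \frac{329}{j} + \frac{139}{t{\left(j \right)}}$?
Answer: $\frac{82096048987}{833196} \approx 98532.0$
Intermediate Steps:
$t{\left(p \right)} = 2 p \left(-17 + p\right)$
$I{\left(j \right)} = 4 - \frac{329}{j} - \frac{139}{2 j \left(-17 + j\right)}$ ($I{\left(j \right)} = 4 - \left(\frac{329}{j} + \frac{139}{2 j \left(-17 + j\right)}\right) = 4 - \frac{329}{j} - \frac{139}{2 j \left(-17 + j\right)}$)
$98528 + I{\left(654 \right)} = 98528 + \frac{11047 - 519276 + 8 \cdot 654^{2}}{2 \cdot 654 \left(-17 + 654\right)} = 98528 + \frac{1}{2} \cdot \frac{1}{654} \cdot \frac{1}{637} \left(11047 - 519276 + 8 \cdot 427716\right) = 98528 + \frac{1}{2} \cdot \frac{1}{654} \cdot \frac{1}{637} \left(11047 - 519276 + 3421728\right) = 98528 + \frac{1}{2} \cdot \frac{1}{654} \cdot \frac{1}{637} \cdot 2913499 = 98528 + \frac{2913499}{833196} = \frac{82096048987}{833196}$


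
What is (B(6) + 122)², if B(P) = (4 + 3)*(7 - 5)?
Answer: 18496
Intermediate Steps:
B(P) = 14 (B(P) = 7*2 = 14)
(B(6) + 122)² = (14 + 122)² = 136² = 18496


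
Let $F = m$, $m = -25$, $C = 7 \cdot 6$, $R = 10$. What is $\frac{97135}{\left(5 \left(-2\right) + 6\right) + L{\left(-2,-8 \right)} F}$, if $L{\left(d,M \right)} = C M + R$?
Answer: $\frac{97135}{8146} \approx 11.924$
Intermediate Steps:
$C = 42$
$L{\left(d,M \right)} = 10 + 42 M$ ($L{\left(d,M \right)} = 42 M + 10 = 10 + 42 M$)
$F = -25$
$\frac{97135}{\left(5 \left(-2\right) + 6\right) + L{\left(-2,-8 \right)} F} = \frac{97135}{\left(5 \left(-2\right) + 6\right) + \left(10 + 42 \left(-8\right)\right) \left(-25\right)} = \frac{97135}{\left(-10 + 6\right) + \left(10 - 336\right) \left(-25\right)} = \frac{97135}{-4 - -8150} = \frac{97135}{-4 + 8150} = \frac{97135}{8146}$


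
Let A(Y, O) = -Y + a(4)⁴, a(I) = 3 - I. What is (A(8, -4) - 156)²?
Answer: 26569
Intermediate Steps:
A(Y, O) = 1 - Y (A(Y, O) = -Y + (3 - 1*4)⁴ = -Y + (3 - 4)⁴ = -Y + (-1)⁴ = -Y + 1 = 1 - Y)
(A(8, -4) - 156)² = ((1 - 1*8) - 156)² = ((1 - 8) - 156)² = (-7 - 156)² = (-163)² = 26569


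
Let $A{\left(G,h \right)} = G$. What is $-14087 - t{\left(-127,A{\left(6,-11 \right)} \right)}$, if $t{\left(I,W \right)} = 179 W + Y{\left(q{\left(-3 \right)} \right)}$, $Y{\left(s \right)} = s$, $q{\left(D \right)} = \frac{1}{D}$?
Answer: $- \frac{45482}{3} \approx -15161.0$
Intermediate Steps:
$t{\left(I,W \right)} = - \frac{1}{3} + 179 W$ ($t{\left(I,W \right)} = 179 W + \frac{1}{-3} = 179 W - \frac{1}{3} = - \frac{1}{3} + 179 W$)
$-14087 - t{\left(-127,A{\left(6,-11 \right)} \right)} = -14087 - \left(- \frac{1}{3} + 179 \cdot 6\right) = -14087 - \left(- \frac{1}{3} + 1074\right) = -14087 - \frac{3221}{3} = - \frac{45482}{3}$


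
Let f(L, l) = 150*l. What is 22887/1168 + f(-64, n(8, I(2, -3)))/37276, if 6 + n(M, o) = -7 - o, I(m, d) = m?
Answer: 212626953/10884592 ≈ 19.535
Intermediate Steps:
n(M, o) = -13 - o (n(M, o) = -6 + (-7 - o) = -13 - o)
22887/1168 + f(-64, n(8, I(2, -3)))/37276 = 22887/1168 + (150*(-13 - 1*2))/37276 = 22887*(1/1168) + (150*(-13 - 2))*(1/37276) = 22887/1168 + (150*(-15))*(1/37276) = 22887/1168 - 2250*1/37276 = 22887/1168 - 1125/18638 = 212626953/10884592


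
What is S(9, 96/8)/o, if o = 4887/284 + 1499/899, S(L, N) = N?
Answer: 3063792/4819129 ≈ 0.63576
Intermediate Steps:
o = 4819129/255316 (o = 4887*(1/284) + 1499*(1/899) = 4887/284 + 1499/899 = 4819129/255316 ≈ 18.875)
S(9, 96/8)/o = (96/8)/(4819129/255316) = (96*(1/8))*(255316/4819129) = 12*(255316/4819129) = 3063792/4819129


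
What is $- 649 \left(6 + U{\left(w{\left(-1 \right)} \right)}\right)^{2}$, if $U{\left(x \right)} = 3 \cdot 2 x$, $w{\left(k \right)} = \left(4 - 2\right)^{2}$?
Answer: $-584100$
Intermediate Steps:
$w{\left(k \right)} = 4$ ($w{\left(k \right)} = 2^{2} = 4$)
$U{\left(x \right)} = 6 x$
$- 649 \left(6 + U{\left(w{\left(-1 \right)} \right)}\right)^{2} = - 649 \left(6 + 6 \cdot 4\right)^{2} = - 649 \left(6 + 24\right)^{2} = - 649 \cdot 30^{2} = \left(-649\right) 900 = -584100$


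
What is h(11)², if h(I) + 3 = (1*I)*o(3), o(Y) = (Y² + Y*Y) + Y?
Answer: 51984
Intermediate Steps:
o(Y) = Y + 2*Y² (o(Y) = (Y² + Y²) + Y = 2*Y² + Y = Y + 2*Y²)
h(I) = -3 + 21*I (h(I) = -3 + (1*I)*(3*(1 + 2*3)) = -3 + I*(3*(1 + 6)) = -3 + I*(3*7) = -3 + I*21 = -3 + 21*I)
h(11)² = (-3 + 21*11)² = (-3 + 231)² = 228² = 51984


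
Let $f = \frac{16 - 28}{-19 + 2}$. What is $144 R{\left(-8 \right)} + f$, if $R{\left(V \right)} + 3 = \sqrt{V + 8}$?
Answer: $- \frac{7332}{17} \approx -431.29$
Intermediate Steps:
$R{\left(V \right)} = -3 + \sqrt{8 + V}$ ($R{\left(V \right)} = -3 + \sqrt{V + 8} = -3 + \sqrt{8 + V}$)
$f = \frac{12}{17}$ ($f = - \frac{12}{-17} = \left(-12\right) \left(- \frac{1}{17}\right) = \frac{12}{17} \approx 0.70588$)
$144 R{\left(-8 \right)} + f = 144 \left(-3 + \sqrt{8 - 8}\right) + \frac{12}{17} = 144 \left(-3 + \sqrt{0}\right) + \frac{12}{17} = 144 \left(-3 + 0\right) + \frac{12}{17} = 144 \left(-3\right) + \frac{12}{17} = -432 + \frac{12}{17} = - \frac{7332}{17}$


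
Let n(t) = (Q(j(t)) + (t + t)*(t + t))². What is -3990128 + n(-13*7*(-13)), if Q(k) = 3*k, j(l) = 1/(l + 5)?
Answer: 4914159836560080481/156816 ≈ 3.1337e+13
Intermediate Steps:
j(l) = 1/(5 + l)
n(t) = (3/(5 + t) + 4*t²)² (n(t) = (3/(5 + t) + (t + t)*(t + t))² = (3/(5 + t) + (2*t)*(2*t))² = (3/(5 + t) + 4*t²)²)
-3990128 + n(-13*7*(-13)) = -3990128 + (3 + 4*(-13*7*(-13))²*(5 - 13*7*(-13)))²/(5 - 13*7*(-13))² = -3990128 + (3 + 4*(-91*(-13))²*(5 - 91*(-13)))²/(5 - 91*(-13))² = -3990128 + (3 + 4*1183²*(5 + 1183))²/(5 + 1183)² = -3990128 + (3 + 4*1399489*1188)²/1188² = -3990128 + (3 + 6650371728)²*(1/1411344) = -3990128 + 6650371731²*(1/1411344) = -3990128 + 44227444160483936361*(1/1411344) = -3990128 + 4914160462275992929/156816 = 4914159836560080481/156816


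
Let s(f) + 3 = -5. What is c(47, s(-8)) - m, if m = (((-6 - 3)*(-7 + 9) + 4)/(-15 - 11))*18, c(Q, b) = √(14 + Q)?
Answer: -126/13 + √61 ≈ -1.8821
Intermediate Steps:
s(f) = -8 (s(f) = -3 - 5 = -8)
m = 126/13 (m = ((-9*2 + 4)/(-26))*18 = ((-18 + 4)*(-1/26))*18 = -14*(-1/26)*18 = (7/13)*18 = 126/13 ≈ 9.6923)
c(47, s(-8)) - m = √(14 + 47) - 1*126/13 = √61 - 126/13 = -126/13 + √61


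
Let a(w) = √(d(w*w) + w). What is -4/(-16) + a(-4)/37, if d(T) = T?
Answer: ¼ + 2*√3/37 ≈ 0.34362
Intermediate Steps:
a(w) = √(w + w²) (a(w) = √(w*w + w) = √(w² + w) = √(w + w²))
-4/(-16) + a(-4)/37 = -4/(-16) + √(-4*(1 - 4))/37 = -4*(-1/16) + √(-4*(-3))*(1/37) = ¼ + √12*(1/37) = ¼ + (2*√3)*(1/37) = ¼ + 2*√3/37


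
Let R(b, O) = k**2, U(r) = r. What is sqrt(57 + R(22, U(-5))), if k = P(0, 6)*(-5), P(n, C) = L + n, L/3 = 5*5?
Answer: sqrt(140682) ≈ 375.08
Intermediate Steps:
L = 75 (L = 3*(5*5) = 3*25 = 75)
P(n, C) = 75 + n
k = -375 (k = (75 + 0)*(-5) = 75*(-5) = -375)
R(b, O) = 140625 (R(b, O) = (-375)**2 = 140625)
sqrt(57 + R(22, U(-5))) = sqrt(57 + 140625) = sqrt(140682)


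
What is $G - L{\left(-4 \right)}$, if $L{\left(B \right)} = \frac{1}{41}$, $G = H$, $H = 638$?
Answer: $\frac{26157}{41} \approx 637.98$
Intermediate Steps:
$G = 638$
$L{\left(B \right)} = \frac{1}{41}$
$G - L{\left(-4 \right)} = 638 - \frac{1}{41} = \frac{26157}{41}$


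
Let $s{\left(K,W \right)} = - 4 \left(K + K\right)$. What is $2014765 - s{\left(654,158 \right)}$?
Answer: $2019997$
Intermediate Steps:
$s{\left(K,W \right)} = - 8 K$ ($s{\left(K,W \right)} = - 4 \cdot 2 K = - 8 K$)
$2014765 - s{\left(654,158 \right)} = 2014765 - \left(-8\right) 654 = 2014765 - -5232 = 2014765 + 5232 = 2019997$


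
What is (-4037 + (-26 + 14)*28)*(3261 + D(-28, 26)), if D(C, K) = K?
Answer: -14374051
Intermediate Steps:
(-4037 + (-26 + 14)*28)*(3261 + D(-28, 26)) = (-4037 + (-26 + 14)*28)*(3261 + 26) = (-4037 - 12*28)*3287 = (-4037 - 336)*3287 = -4373*3287 = -14374051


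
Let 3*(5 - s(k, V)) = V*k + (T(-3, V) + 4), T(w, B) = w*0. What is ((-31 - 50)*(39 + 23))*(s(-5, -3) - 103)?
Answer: 523962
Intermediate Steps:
T(w, B) = 0
s(k, V) = 11/3 - V*k/3 (s(k, V) = 5 - (V*k + (0 + 4))/3 = 5 - (V*k + 4)/3 = 5 - (4 + V*k)/3 = 5 + (-4/3 - V*k/3) = 11/3 - V*k/3)
((-31 - 50)*(39 + 23))*(s(-5, -3) - 103) = ((-31 - 50)*(39 + 23))*((11/3 - ⅓*(-3)*(-5)) - 103) = (-81*62)*((11/3 - 5) - 103) = -5022*(-4/3 - 103) = -5022*(-313/3) = 523962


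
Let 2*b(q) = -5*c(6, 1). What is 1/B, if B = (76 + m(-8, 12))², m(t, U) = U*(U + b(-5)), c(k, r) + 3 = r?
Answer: 1/78400 ≈ 1.2755e-5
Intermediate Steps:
c(k, r) = -3 + r
b(q) = 5 (b(q) = (-5*(-3 + 1))/2 = (-5*(-2))/2 = (½)*10 = 5)
m(t, U) = U*(5 + U) (m(t, U) = U*(U + 5) = U*(5 + U))
B = 78400 (B = (76 + 12*(5 + 12))² = (76 + 12*17)² = (76 + 204)² = 280² = 78400)
1/B = 1/78400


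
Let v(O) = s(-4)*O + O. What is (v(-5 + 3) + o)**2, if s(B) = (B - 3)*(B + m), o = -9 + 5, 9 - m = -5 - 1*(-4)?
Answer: 6084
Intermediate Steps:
m = 10 (m = 9 - (-5 - 1*(-4)) = 9 - (-5 + 4) = 9 - 1*(-1) = 9 + 1 = 10)
o = -4
s(B) = (-3 + B)*(10 + B) (s(B) = (B - 3)*(B + 10) = (-3 + B)*(10 + B))
v(O) = -41*O (v(O) = (-30 + (-4)**2 + 7*(-4))*O + O = (-30 + 16 - 28)*O + O = -42*O + O = -41*O)
(v(-5 + 3) + o)**2 = (-41*(-5 + 3) - 4)**2 = (-41*(-2) - 4)**2 = (82 - 4)**2 = 78**2 = 6084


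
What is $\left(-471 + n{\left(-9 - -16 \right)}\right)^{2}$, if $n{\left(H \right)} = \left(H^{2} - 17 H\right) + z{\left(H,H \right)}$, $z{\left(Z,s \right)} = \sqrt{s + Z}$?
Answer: $\left(541 - \sqrt{14}\right)^{2} \approx 2.8865 \cdot 10^{5}$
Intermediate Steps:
$z{\left(Z,s \right)} = \sqrt{Z + s}$
$n{\left(H \right)} = H^{2} - 17 H + \sqrt{2} \sqrt{H}$ ($n{\left(H \right)} = \left(H^{2} - 17 H\right) + \sqrt{H + H} = \left(H^{2} - 17 H\right) + \sqrt{2 H} = \left(H^{2} - 17 H\right) + \sqrt{2} \sqrt{H} = H^{2} - 17 H + \sqrt{2} \sqrt{H}$)
$\left(-471 + n{\left(-9 - -16 \right)}\right)^{2} = \left(-471 + \left(\left(-9 - -16\right)^{2} - 17 \left(-9 - -16\right) + \sqrt{2} \sqrt{-9 - -16}\right)\right)^{2} = \left(-471 + \left(\left(-9 + 16\right)^{2} - 17 \left(-9 + 16\right) + \sqrt{2} \sqrt{-9 + 16}\right)\right)^{2} = \left(-471 + \left(7^{2} - 119 + \sqrt{2} \sqrt{7}\right)\right)^{2} = \left(-471 + \left(49 - 119 + \sqrt{14}\right)\right)^{2} = \left(-471 - \left(70 - \sqrt{14}\right)\right)^{2} = \left(-541 + \sqrt{14}\right)^{2}$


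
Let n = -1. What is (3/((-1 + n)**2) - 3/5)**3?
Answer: 27/8000 ≈ 0.0033750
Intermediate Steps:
(3/((-1 + n)**2) - 3/5)**3 = (3/((-1 - 1)**2) - 3/5)**3 = (3/((-2)**2) - 3*1/5)**3 = (3/4 - 3/5)**3 = (3/20)**3 = 27/8000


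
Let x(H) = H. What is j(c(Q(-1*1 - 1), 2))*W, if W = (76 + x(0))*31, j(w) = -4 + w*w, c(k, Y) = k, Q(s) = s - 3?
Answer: 49476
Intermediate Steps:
Q(s) = -3 + s
j(w) = -4 + w**2
W = 2356 (W = (76 + 0)*31 = 76*31 = 2356)
j(c(Q(-1*1 - 1), 2))*W = (-4 + (-3 + (-1*1 - 1))**2)*2356 = (-4 + (-3 + (-1 - 1))**2)*2356 = (-4 + (-3 - 2)**2)*2356 = (-4 + (-5)**2)*2356 = (-4 + 25)*2356 = 21*2356 = 49476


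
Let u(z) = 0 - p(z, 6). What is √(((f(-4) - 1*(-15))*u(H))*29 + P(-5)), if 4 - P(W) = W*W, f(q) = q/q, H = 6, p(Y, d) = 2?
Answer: I*√949 ≈ 30.806*I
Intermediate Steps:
f(q) = 1
P(W) = 4 - W² (P(W) = 4 - W*W = 4 - W²)
u(z) = -2 (u(z) = 0 - 1*2 = 0 - 2 = -2)
√(((f(-4) - 1*(-15))*u(H))*29 + P(-5)) = √(((1 - 1*(-15))*(-2))*29 + (4 - 1*(-5)²)) = √(((1 + 15)*(-2))*29 + (4 - 1*25)) = √((16*(-2))*29 + (4 - 25)) = √(-32*29 - 21) = √(-928 - 21) = √(-949) = I*√949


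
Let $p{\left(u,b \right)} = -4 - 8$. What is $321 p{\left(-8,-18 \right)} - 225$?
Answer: $-4077$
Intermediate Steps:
$p{\left(u,b \right)} = -12$ ($p{\left(u,b \right)} = -4 - 8 = -12$)
$321 p{\left(-8,-18 \right)} - 225 = 321 \left(-12\right) - 225 = -3852 - 225 = -4077$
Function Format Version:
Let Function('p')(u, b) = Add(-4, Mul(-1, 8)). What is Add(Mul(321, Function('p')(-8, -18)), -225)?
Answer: -4077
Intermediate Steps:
Function('p')(u, b) = -12 (Function('p')(u, b) = Add(-4, -8) = -12)
Add(Mul(321, Function('p')(-8, -18)), -225) = Add(Mul(321, -12), -225) = Add(-3852, -225) = -4077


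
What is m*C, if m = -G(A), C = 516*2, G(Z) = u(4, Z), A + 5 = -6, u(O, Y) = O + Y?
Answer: 7224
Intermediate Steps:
A = -11 (A = -5 - 6 = -11)
G(Z) = 4 + Z
C = 1032
m = 7 (m = -(4 - 11) = -1*(-7) = 7)
m*C = 7*1032 = 7224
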